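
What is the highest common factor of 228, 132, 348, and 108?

12

228 = 2^2 × 3 × 19
132 = 2^2 × 3 × 11
348 = 2^2 × 3 × 29
108 = 2^2 × 3^3
gcd(228, 132, 348, 108) = 2^2 × 3 = 12.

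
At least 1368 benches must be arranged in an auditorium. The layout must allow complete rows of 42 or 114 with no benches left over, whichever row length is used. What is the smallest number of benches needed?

1596

The number of benches must be a common multiple of 42 and 114, so a multiple of their LCM.
42 = 2 × 3 × 7
114 = 2 × 3 × 19
LCM(42, 114) = 2 × 3 × 7 × 19 = 798.
Smallest multiple of 798 that is ≥ 1368: ⌈1368/798⌉ × 798 = 2 × 798 = 1596.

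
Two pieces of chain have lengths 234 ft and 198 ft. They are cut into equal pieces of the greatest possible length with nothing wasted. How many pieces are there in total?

Piece length = gcd(234, 198).
234 = 2 × 3^2 × 13
198 = 2 × 3^2 × 11
gcd(234, 198) = 2 × 3^2 = 18.
Total pieces = 234/18 + 198/18 = 13 + 11 = 24.

24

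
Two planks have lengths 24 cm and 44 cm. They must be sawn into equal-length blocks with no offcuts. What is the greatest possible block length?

4 cm

By the Euclidean algorithm:
44 = 1 × 24 + 20
24 = 1 × 20 + 4
20 = 5 × 4 + 0
gcd(24, 44) = 4.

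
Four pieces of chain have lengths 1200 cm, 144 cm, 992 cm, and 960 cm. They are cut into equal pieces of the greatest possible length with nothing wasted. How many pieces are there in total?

206

Piece length = gcd(1200, 144, 992, 960).
1200 = 2^4 × 3 × 5^2
144 = 2^4 × 3^2
992 = 2^5 × 31
960 = 2^6 × 3 × 5
gcd(1200, 144, 992, 960) = 2^4 = 16.
Total pieces = 1200/16 + 144/16 + 992/16 + 960/16 = 75 + 9 + 62 + 60 = 206.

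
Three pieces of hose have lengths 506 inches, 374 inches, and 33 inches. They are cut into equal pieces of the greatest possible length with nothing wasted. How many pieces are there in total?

Piece length = gcd(506, 374, 33).
506 = 2 × 11 × 23
374 = 2 × 11 × 17
33 = 3 × 11
gcd(506, 374, 33) = 11.
Total pieces = 506/11 + 374/11 + 33/11 = 46 + 34 + 3 = 83.

83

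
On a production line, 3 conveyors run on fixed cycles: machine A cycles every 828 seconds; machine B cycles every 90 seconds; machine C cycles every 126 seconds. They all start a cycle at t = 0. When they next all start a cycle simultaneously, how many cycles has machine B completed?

322 cycles

The first common completion time is the LCM of the periods.
828 = 2^2 × 3^2 × 23
90 = 2 × 3^2 × 5
126 = 2 × 3^2 × 7
LCM(828, 90, 126) = 2^2 × 3^2 × 5 × 7 × 23 = 28980.
Cycles for period 90: 28980 / 90 = 322.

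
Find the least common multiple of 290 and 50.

290 = 2 × 5 × 29
50 = 2 × 5^2
LCM(290, 50) = 2 × 5^2 × 29 = 1450.

1450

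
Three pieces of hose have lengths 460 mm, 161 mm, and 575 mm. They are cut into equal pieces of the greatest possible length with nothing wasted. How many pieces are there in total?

52

Piece length = gcd(460, 161, 575).
460 = 2^2 × 5 × 23
161 = 7 × 23
575 = 5^2 × 23
gcd(460, 161, 575) = 23.
Total pieces = 460/23 + 161/23 + 575/23 = 20 + 7 + 25 = 52.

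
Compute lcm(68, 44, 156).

29172

68 = 2^2 × 17
44 = 2^2 × 11
156 = 2^2 × 3 × 13
LCM(68, 44, 156) = 2^2 × 3 × 11 × 13 × 17 = 29172.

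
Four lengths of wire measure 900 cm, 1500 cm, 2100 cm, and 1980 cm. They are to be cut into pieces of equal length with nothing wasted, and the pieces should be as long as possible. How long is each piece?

The greatest length dividing all of 900, 1500, 2100, and 1980 is their gcd.
900 = 2^2 × 3^2 × 5^2
1500 = 2^2 × 3 × 5^3
2100 = 2^2 × 3 × 5^2 × 7
1980 = 2^2 × 3^2 × 5 × 11
gcd(900, 1500, 2100, 1980) = 2^2 × 3 × 5 = 60.

60 cm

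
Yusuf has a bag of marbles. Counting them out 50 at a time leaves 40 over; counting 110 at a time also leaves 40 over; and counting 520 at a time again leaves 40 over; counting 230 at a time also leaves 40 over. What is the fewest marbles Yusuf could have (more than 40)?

657840

N − 40 must be a common multiple of 50, 110, 520, and 230.
50 = 2 × 5^2
110 = 2 × 5 × 11
520 = 2^3 × 5 × 13
230 = 2 × 5 × 23
LCM(50, 110, 520, 230) = 2^3 × 5^2 × 11 × 13 × 23 = 657800.
Smallest N > 40 is LCM + 40 = 657800 + 40 = 657840.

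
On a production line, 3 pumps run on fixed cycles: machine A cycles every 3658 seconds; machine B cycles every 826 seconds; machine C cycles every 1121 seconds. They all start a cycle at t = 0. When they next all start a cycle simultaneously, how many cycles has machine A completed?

133 cycles

The first common completion time is the LCM of the periods.
3658 = 2 × 31 × 59
826 = 2 × 7 × 59
1121 = 19 × 59
LCM(3658, 826, 1121) = 2 × 7 × 19 × 31 × 59 = 486514.
Cycles for period 3658: 486514 / 3658 = 133.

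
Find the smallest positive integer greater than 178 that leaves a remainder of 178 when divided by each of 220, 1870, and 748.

N − 178 must be a common multiple of 220, 1870, and 748.
220 = 2^2 × 5 × 11
1870 = 2 × 5 × 11 × 17
748 = 2^2 × 11 × 17
LCM(220, 1870, 748) = 2^2 × 5 × 11 × 17 = 3740.
Smallest N > 178 is LCM + 178 = 3740 + 178 = 3918.

3918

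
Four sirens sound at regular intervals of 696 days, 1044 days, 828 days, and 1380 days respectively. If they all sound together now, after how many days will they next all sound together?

They coincide at every common multiple of the periods; the first is the LCM.
696 = 2^3 × 3 × 29
1044 = 2^2 × 3^2 × 29
828 = 2^2 × 3^2 × 23
1380 = 2^2 × 3 × 5 × 23
LCM(696, 1044, 828, 1380) = 2^3 × 3^2 × 5 × 23 × 29 = 240120.

240120 days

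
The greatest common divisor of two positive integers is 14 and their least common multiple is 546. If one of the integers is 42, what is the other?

For two integers, gcd × lcm = product, so the other is (14 × 546) / 42 = 7644 / 42 = 182.

182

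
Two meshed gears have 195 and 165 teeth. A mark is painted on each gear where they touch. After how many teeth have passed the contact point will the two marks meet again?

2145 teeth

They coincide at every common multiple of the periods; the first is the LCM.
195 = 3 × 5 × 13
165 = 3 × 5 × 11
LCM(195, 165) = 3 × 5 × 11 × 13 = 2145.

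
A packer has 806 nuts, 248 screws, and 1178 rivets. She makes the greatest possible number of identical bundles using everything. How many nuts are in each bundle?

13

Number of bundles = gcd(806, 248, 1178).
806 = 2 × 13 × 31
248 = 2^3 × 31
1178 = 2 × 19 × 31
gcd(806, 248, 1178) = 2 × 31 = 62.
nuts per bundle = 806 / 62 = 13.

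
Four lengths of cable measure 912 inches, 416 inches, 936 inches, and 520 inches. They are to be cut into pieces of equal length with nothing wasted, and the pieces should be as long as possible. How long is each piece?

The greatest length dividing all of 912, 416, 936, and 520 is their gcd.
912 = 2^4 × 3 × 19
416 = 2^5 × 13
936 = 2^3 × 3^2 × 13
520 = 2^3 × 5 × 13
gcd(912, 416, 936, 520) = 2^3 = 8.

8 inches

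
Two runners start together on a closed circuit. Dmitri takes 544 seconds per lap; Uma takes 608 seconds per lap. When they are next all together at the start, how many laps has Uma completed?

17 laps

All finish a whole number of cycles simultaneously at t = LCM of the periods.
544 = 2^5 × 17
608 = 2^5 × 19
LCM(544, 608) = 2^5 × 17 × 19 = 10336.
Laps for period 608: 10336 / 608 = 17.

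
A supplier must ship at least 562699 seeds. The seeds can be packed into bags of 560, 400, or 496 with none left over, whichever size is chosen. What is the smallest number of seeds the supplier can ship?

607600

The number of seeds must be a common multiple of 560, 400, and 496, so a multiple of their LCM.
560 = 2^4 × 5 × 7
400 = 2^4 × 5^2
496 = 2^4 × 31
LCM(560, 400, 496) = 2^4 × 5^2 × 7 × 31 = 86800.
Smallest multiple of 86800 that is ≥ 562699: ⌈562699/86800⌉ × 86800 = 7 × 86800 = 607600.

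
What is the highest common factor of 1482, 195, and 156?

1482 = 2 × 3 × 13 × 19
195 = 3 × 5 × 13
156 = 2^2 × 3 × 13
gcd(1482, 195, 156) = 3 × 13 = 39.

39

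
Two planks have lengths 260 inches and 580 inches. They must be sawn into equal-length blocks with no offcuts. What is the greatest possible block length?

This is the greatest common divisor of 260 and 580.
260 = 2^2 × 5 × 13
580 = 2^2 × 5 × 29
gcd(260, 580) = 2^2 × 5 = 20.

20 inches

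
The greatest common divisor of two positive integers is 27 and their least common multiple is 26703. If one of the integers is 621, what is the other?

1161

For two integers, gcd × lcm = product, so the other is (27 × 26703) / 621 = 720981 / 621 = 1161.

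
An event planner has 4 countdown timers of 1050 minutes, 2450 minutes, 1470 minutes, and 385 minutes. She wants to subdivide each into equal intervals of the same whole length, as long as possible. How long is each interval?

The interval must divide each timer length; the longest such is the gcd.
1050 = 2 × 3 × 5^2 × 7
2450 = 2 × 5^2 × 7^2
1470 = 2 × 3 × 5 × 7^2
385 = 5 × 7 × 11
gcd(1050, 2450, 1470, 385) = 5 × 7 = 35.

35 minutes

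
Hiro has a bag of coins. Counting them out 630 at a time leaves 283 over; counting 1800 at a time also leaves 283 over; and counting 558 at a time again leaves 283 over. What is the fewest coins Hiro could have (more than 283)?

390883

N − 283 must be a common multiple of 630, 1800, and 558.
630 = 2 × 3^2 × 5 × 7
1800 = 2^3 × 3^2 × 5^2
558 = 2 × 3^2 × 31
LCM(630, 1800, 558) = 2^3 × 3^2 × 5^2 × 7 × 31 = 390600.
Smallest N > 283 is LCM + 283 = 390600 + 283 = 390883.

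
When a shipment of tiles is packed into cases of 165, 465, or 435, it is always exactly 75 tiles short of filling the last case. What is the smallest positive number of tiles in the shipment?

148260

Being 75 short of a full case of size k means N ≡ −75 (mod k), i.e. N + 75 is a multiple of each size.
165 = 3 × 5 × 11
465 = 3 × 5 × 31
435 = 3 × 5 × 29
LCM(165, 465, 435) = 3 × 5 × 11 × 29 × 31 = 148335.
Smallest positive N is 148335 − 75 = 148260.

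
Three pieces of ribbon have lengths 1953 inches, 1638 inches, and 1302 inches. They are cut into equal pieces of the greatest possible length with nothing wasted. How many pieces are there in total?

Piece length = gcd(1953, 1638, 1302).
1953 = 3^2 × 7 × 31
1638 = 2 × 3^2 × 7 × 13
1302 = 2 × 3 × 7 × 31
gcd(1953, 1638, 1302) = 3 × 7 = 21.
Total pieces = 1953/21 + 1638/21 + 1302/21 = 93 + 78 + 62 = 233.

233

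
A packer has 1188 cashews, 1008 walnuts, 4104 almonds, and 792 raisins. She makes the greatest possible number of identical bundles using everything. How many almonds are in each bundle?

114

Number of bundles = gcd(1188, 1008, 4104, 792).
1188 = 2^2 × 3^3 × 11
1008 = 2^4 × 3^2 × 7
4104 = 2^3 × 3^3 × 19
792 = 2^3 × 3^2 × 11
gcd(1188, 1008, 4104, 792) = 2^2 × 3^2 = 36.
almonds per bundle = 4104 / 36 = 114.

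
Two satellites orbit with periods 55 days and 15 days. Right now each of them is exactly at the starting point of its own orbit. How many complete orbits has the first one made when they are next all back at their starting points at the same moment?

3 orbits

All finish a whole number of cycles simultaneously at t = LCM of the periods.
55 = 5 × 11
15 = 3 × 5
LCM(55, 15) = 3 × 5 × 11 = 165.
Orbits for period 55: 165 / 55 = 3.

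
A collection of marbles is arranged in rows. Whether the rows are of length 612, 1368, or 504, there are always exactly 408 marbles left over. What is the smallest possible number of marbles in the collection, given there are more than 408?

N − 408 must be a common multiple of 612, 1368, and 504.
612 = 2^2 × 3^2 × 17
1368 = 2^3 × 3^2 × 19
504 = 2^3 × 3^2 × 7
LCM(612, 1368, 504) = 2^3 × 3^2 × 7 × 17 × 19 = 162792.
Smallest N > 408 is LCM + 408 = 162792 + 408 = 163200.

163200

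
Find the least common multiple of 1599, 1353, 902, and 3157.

1599 = 3 × 13 × 41
1353 = 3 × 11 × 41
902 = 2 × 11 × 41
3157 = 7 × 11 × 41
LCM(1599, 1353, 902, 3157) = 2 × 3 × 7 × 11 × 13 × 41 = 246246.

246246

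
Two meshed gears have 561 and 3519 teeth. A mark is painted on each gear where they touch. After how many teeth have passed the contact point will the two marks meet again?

They coincide at every common multiple of the periods; the first is the LCM.
561 = 3 × 11 × 17
3519 = 3^2 × 17 × 23
LCM(561, 3519) = 3^2 × 11 × 17 × 23 = 38709.

38709 teeth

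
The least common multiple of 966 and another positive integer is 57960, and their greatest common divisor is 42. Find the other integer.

2520

gcd × lcm = product of the two integers, so the other integer is (42 × 57960) / 966 = 2520.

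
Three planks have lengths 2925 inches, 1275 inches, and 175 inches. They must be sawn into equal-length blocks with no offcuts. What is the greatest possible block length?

25 inches

This is the greatest common divisor of 2925, 1275, and 175.
2925 = 3^2 × 5^2 × 13
1275 = 3 × 5^2 × 17
175 = 5^2 × 7
gcd(2925, 1275, 175) = 5^2 = 25.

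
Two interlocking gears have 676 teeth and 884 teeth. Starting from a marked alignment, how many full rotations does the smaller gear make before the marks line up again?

17 rotations

All finish a whole number of cycles simultaneously at t = LCM of the periods.
676 = 2^2 × 13^2
884 = 2^2 × 13 × 17
LCM(676, 884) = 2^2 × 13^2 × 17 = 11492.
Rotations for period 676: 11492 / 676 = 17.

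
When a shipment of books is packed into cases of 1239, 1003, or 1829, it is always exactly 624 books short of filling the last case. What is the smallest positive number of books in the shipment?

Being 624 short of a full case of size k means N ≡ −624 (mod k), i.e. N + 624 is a multiple of each size.
1239 = 3 × 7 × 59
1003 = 17 × 59
1829 = 31 × 59
LCM(1239, 1003, 1829) = 3 × 7 × 17 × 31 × 59 = 652953.
Smallest positive N is 652953 − 624 = 652329.

652329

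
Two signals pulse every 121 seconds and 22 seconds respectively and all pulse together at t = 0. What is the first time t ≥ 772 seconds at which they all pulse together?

968 seconds

Joint pulses occur at multiples of LCM(121, 22).
121 = 11^2
22 = 2 × 11
LCM(121, 22) = 2 × 11^2 = 242.
Smallest multiple of 242 that is ≥ 772: ⌈772/242⌉ × 242 = 4 × 242 = 968.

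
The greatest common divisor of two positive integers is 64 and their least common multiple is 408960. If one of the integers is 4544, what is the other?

For two integers, gcd × lcm = product, so the other is (64 × 408960) / 4544 = 26173440 / 4544 = 5760.

5760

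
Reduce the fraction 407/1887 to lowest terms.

11/51

407 = 11 × 37
1887 = 3 × 17 × 37
gcd(407, 1887) = 37.
Divide numerator and denominator by 37: 407/1887 = 11/51.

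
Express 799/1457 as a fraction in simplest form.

17/31

799 = 17 × 47
1457 = 31 × 47
gcd(799, 1457) = 47.
Divide numerator and denominator by 47: 799/1457 = 17/31.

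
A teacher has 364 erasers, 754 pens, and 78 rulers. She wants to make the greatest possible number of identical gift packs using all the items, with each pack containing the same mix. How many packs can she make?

26 packs

The pack count must divide each quantity, so the greatest is gcd(364, 754, 78).
364 = 2^2 × 7 × 13
754 = 2 × 13 × 29
78 = 2 × 3 × 13
gcd(364, 754, 78) = 2 × 13 = 26.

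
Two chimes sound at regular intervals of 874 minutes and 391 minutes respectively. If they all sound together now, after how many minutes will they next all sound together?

14858 minutes

They coincide at every common multiple of the periods; the first is the LCM.
874 = 2 × 19 × 23
391 = 17 × 23
LCM(874, 391) = 2 × 17 × 19 × 23 = 14858.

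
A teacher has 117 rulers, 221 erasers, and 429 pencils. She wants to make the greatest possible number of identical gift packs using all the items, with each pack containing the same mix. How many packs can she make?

13 packs

The pack count must divide each quantity, so the greatest is gcd(117, 221, 429).
117 = 3^2 × 13
221 = 13 × 17
429 = 3 × 11 × 13
gcd(117, 221, 429) = 13.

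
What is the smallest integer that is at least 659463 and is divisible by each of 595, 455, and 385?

The integer must be a common multiple of 595, 455, and 385, so a multiple of their LCM.
595 = 5 × 7 × 17
455 = 5 × 7 × 13
385 = 5 × 7 × 11
LCM(595, 455, 385) = 5 × 7 × 11 × 13 × 17 = 85085.
Smallest multiple of 85085 that is ≥ 659463: ⌈659463/85085⌉ × 85085 = 8 × 85085 = 680680.

680680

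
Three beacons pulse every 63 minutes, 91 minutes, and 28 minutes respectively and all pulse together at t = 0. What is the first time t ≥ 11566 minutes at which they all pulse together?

13104 minutes

Joint pulses occur at multiples of LCM(63, 91, 28).
63 = 3^2 × 7
91 = 7 × 13
28 = 2^2 × 7
LCM(63, 91, 28) = 2^2 × 3^2 × 7 × 13 = 3276.
Smallest multiple of 3276 that is ≥ 11566: ⌈11566/3276⌉ × 3276 = 4 × 3276 = 13104.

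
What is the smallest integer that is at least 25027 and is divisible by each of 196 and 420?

26460

The integer must be a common multiple of 196 and 420, so a multiple of their LCM.
196 = 2^2 × 7^2
420 = 2^2 × 3 × 5 × 7
LCM(196, 420) = 2^2 × 3 × 5 × 7^2 = 2940.
Smallest multiple of 2940 that is ≥ 25027: ⌈25027/2940⌉ × 2940 = 9 × 2940 = 26460.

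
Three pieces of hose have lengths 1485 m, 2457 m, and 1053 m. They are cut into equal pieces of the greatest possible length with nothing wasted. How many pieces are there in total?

Piece length = gcd(1485, 2457, 1053).
1485 = 3^3 × 5 × 11
2457 = 3^3 × 7 × 13
1053 = 3^4 × 13
gcd(1485, 2457, 1053) = 3^3 = 27.
Total pieces = 1485/27 + 2457/27 + 1053/27 = 55 + 91 + 39 = 185.

185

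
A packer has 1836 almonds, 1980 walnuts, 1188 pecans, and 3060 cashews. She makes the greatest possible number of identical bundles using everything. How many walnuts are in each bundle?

55

Number of bundles = gcd(1836, 1980, 1188, 3060).
1836 = 2^2 × 3^3 × 17
1980 = 2^2 × 3^2 × 5 × 11
1188 = 2^2 × 3^3 × 11
3060 = 2^2 × 3^2 × 5 × 17
gcd(1836, 1980, 1188, 3060) = 2^2 × 3^2 = 36.
walnuts per bundle = 1980 / 36 = 55.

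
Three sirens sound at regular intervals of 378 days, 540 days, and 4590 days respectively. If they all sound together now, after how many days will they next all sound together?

64260 days

They coincide at every common multiple of the periods; the first is the LCM.
378 = 2 × 3^3 × 7
540 = 2^2 × 3^3 × 5
4590 = 2 × 3^3 × 5 × 17
LCM(378, 540, 4590) = 2^2 × 3^3 × 5 × 7 × 17 = 64260.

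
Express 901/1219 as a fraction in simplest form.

17/23

901 = 17 × 53
1219 = 23 × 53
gcd(901, 1219) = 53.
Divide numerator and denominator by 53: 901/1219 = 17/23.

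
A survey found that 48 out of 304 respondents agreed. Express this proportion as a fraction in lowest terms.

3/19

48 = 2^4 × 3
304 = 2^4 × 19
gcd(48, 304) = 2^4 = 16.
Divide numerator and denominator by 16: 48/304 = 3/19.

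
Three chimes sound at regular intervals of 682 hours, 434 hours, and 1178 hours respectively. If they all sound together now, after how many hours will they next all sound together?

90706 hours

The first simultaneous occurrence is after LCM of the individual periods.
682 = 2 × 11 × 31
434 = 2 × 7 × 31
1178 = 2 × 19 × 31
LCM(682, 434, 1178) = 2 × 7 × 11 × 19 × 31 = 90706.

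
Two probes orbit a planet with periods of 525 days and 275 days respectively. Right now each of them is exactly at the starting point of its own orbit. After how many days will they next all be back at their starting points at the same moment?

5775 days

We need the least common multiple of the intervals.
525 = 3 × 5^2 × 7
275 = 5^2 × 11
LCM(525, 275) = 3 × 5^2 × 7 × 11 = 5775.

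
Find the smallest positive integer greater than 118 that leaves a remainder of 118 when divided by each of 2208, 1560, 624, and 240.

N − 118 must be a common multiple of 2208, 1560, 624, and 240.
2208 = 2^5 × 3 × 23
1560 = 2^3 × 3 × 5 × 13
624 = 2^4 × 3 × 13
240 = 2^4 × 3 × 5
LCM(2208, 1560, 624, 240) = 2^5 × 3 × 5 × 13 × 23 = 143520.
Smallest N > 118 is LCM + 118 = 143520 + 118 = 143638.

143638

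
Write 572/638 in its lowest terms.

572 = 2^2 × 11 × 13
638 = 2 × 11 × 29
gcd(572, 638) = 2 × 11 = 22.
Divide numerator and denominator by 22: 572/638 = 26/29.

26/29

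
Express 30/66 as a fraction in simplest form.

30 = 2 × 3 × 5
66 = 2 × 3 × 11
gcd(30, 66) = 2 × 3 = 6.
Divide numerator and denominator by 6: 30/66 = 5/11.

5/11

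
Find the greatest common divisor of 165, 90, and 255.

15

165 = 3 × 5 × 11
90 = 2 × 3^2 × 5
255 = 3 × 5 × 17
gcd(165, 90, 255) = 3 × 5 = 15.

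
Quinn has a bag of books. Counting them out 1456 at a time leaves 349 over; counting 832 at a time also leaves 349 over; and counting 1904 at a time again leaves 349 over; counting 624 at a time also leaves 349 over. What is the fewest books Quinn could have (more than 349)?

N − 349 must be a common multiple of 1456, 832, 1904, and 624.
1456 = 2^4 × 7 × 13
832 = 2^6 × 13
1904 = 2^4 × 7 × 17
624 = 2^4 × 3 × 13
LCM(1456, 832, 1904, 624) = 2^6 × 3 × 7 × 13 × 17 = 297024.
Smallest N > 349 is LCM + 349 = 297024 + 349 = 297373.

297373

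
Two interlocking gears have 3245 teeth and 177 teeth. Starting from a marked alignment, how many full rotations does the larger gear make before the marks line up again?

3 rotations

All finish a whole number of cycles simultaneously at t = LCM of the periods.
3245 = 5 × 11 × 59
177 = 3 × 59
LCM(3245, 177) = 3 × 5 × 11 × 59 = 9735.
Rotations for period 3245: 9735 / 3245 = 3.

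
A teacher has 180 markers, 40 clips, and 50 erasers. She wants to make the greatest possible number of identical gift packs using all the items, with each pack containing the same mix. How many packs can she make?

10 packs

The pack count must divide each quantity, so the greatest is gcd(180, 40, 50).
180 = 2^2 × 3^2 × 5
40 = 2^3 × 5
50 = 2 × 5^2
gcd(180, 40, 50) = 2 × 5 = 10.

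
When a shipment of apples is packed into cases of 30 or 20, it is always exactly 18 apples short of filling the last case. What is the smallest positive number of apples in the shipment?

42

Being 18 short of a full case of size k means N ≡ −18 (mod k), i.e. N + 18 is a multiple of each size.
30 = 2 × 3 × 5
20 = 2^2 × 5
LCM(30, 20) = 2^2 × 3 × 5 = 60.
Smallest positive N is 60 − 18 = 42.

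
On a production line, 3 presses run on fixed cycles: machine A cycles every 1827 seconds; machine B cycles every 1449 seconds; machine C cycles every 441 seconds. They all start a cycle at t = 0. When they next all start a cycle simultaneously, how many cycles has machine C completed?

667 cycles

The first common completion time is the LCM of the periods.
1827 = 3^2 × 7 × 29
1449 = 3^2 × 7 × 23
441 = 3^2 × 7^2
LCM(1827, 1449, 441) = 3^2 × 7^2 × 23 × 29 = 294147.
Cycles for period 441: 294147 / 441 = 667.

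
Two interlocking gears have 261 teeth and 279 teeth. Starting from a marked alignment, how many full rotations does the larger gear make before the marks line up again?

All finish a whole number of cycles simultaneously at t = LCM of the periods.
261 = 3^2 × 29
279 = 3^2 × 31
LCM(261, 279) = 3^2 × 29 × 31 = 8091.
Rotations for period 279: 8091 / 279 = 29.

29 rotations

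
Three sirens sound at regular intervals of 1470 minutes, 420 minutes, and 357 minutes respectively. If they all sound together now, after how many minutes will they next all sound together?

49980 minutes

They coincide at every common multiple of the periods; the first is the LCM.
1470 = 2 × 3 × 5 × 7^2
420 = 2^2 × 3 × 5 × 7
357 = 3 × 7 × 17
LCM(1470, 420, 357) = 2^2 × 3 × 5 × 7^2 × 17 = 49980.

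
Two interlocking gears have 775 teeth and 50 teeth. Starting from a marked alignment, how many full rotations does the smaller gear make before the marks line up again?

31 rotations

They are all back at their starting positions together after one LCM of the periods.
775 = 5^2 × 31
50 = 2 × 5^2
LCM(775, 50) = 2 × 5^2 × 31 = 1550.
Rotations for period 50: 1550 / 50 = 31.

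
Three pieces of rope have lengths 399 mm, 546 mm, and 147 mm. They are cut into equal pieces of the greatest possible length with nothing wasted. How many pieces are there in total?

52

Piece length = gcd(399, 546, 147).
399 = 3 × 7 × 19
546 = 2 × 3 × 7 × 13
147 = 3 × 7^2
gcd(399, 546, 147) = 3 × 7 = 21.
Total pieces = 399/21 + 546/21 + 147/21 = 19 + 26 + 7 = 52.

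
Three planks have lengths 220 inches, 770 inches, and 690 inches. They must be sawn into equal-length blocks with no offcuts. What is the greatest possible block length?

10 inches

This is the greatest common divisor of 220, 770, and 690.
220 = 2^2 × 5 × 11
770 = 2 × 5 × 7 × 11
690 = 2 × 3 × 5 × 23
gcd(220, 770, 690) = 2 × 5 = 10.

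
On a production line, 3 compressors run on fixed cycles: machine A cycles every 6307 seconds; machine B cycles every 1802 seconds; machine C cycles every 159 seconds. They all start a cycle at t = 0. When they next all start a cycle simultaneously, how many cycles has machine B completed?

They are all back at their starting positions together after one LCM of the periods.
6307 = 7 × 17 × 53
1802 = 2 × 17 × 53
159 = 3 × 53
LCM(6307, 1802, 159) = 2 × 3 × 7 × 17 × 53 = 37842.
Cycles for period 1802: 37842 / 1802 = 21.

21 cycles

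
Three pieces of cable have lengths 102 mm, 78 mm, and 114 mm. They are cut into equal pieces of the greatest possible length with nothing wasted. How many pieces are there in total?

Piece length = gcd(102, 78, 114).
102 = 2 × 3 × 17
78 = 2 × 3 × 13
114 = 2 × 3 × 19
gcd(102, 78, 114) = 2 × 3 = 6.
Total pieces = 102/6 + 78/6 + 114/6 = 17 + 13 + 19 = 49.

49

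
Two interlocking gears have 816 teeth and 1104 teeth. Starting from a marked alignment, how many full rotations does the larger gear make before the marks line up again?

They are all back at their starting positions together after one LCM of the periods.
816 = 2^4 × 3 × 17
1104 = 2^4 × 3 × 23
LCM(816, 1104) = 2^4 × 3 × 17 × 23 = 18768.
Rotations for period 1104: 18768 / 1104 = 17.

17 rotations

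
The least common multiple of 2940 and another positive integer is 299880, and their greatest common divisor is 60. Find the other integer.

6120

gcd × lcm = product of the two integers, so the other integer is (60 × 299880) / 2940 = 6120.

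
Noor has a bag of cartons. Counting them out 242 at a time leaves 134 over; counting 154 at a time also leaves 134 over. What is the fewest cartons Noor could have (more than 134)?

1828

N − 134 must be a common multiple of 242 and 154.
242 = 2 × 11^2
154 = 2 × 7 × 11
LCM(242, 154) = 2 × 7 × 11^2 = 1694.
Smallest N > 134 is LCM + 134 = 1694 + 134 = 1828.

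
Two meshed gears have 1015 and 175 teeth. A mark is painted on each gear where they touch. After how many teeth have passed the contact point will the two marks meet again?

They coincide at every common multiple of the periods; the first is the LCM.
1015 = 5 × 7 × 29
175 = 5^2 × 7
LCM(1015, 175) = 5^2 × 7 × 29 = 5075.

5075 teeth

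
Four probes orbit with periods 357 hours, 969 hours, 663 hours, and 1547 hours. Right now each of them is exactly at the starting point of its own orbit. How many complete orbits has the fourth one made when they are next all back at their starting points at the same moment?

All finish a whole number of cycles simultaneously at t = LCM of the periods.
357 = 3 × 7 × 17
969 = 3 × 17 × 19
663 = 3 × 13 × 17
1547 = 7 × 13 × 17
LCM(357, 969, 663, 1547) = 3 × 7 × 13 × 17 × 19 = 88179.
Orbits for period 1547: 88179 / 1547 = 57.

57 orbits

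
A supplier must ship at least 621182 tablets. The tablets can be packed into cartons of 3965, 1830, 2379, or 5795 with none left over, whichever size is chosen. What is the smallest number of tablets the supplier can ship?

The number of tablets must be a common multiple of 3965, 1830, 2379, and 5795, so a multiple of their LCM.
3965 = 5 × 13 × 61
1830 = 2 × 3 × 5 × 61
2379 = 3 × 13 × 61
5795 = 5 × 19 × 61
LCM(3965, 1830, 2379, 5795) = 2 × 3 × 5 × 13 × 19 × 61 = 452010.
Smallest multiple of 452010 that is ≥ 621182: ⌈621182/452010⌉ × 452010 = 2 × 452010 = 904020.

904020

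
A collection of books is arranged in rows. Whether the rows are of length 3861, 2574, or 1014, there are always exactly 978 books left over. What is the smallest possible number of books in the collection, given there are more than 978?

N − 978 must be a common multiple of 3861, 2574, and 1014.
3861 = 3^3 × 11 × 13
2574 = 2 × 3^2 × 11 × 13
1014 = 2 × 3 × 13^2
LCM(3861, 2574, 1014) = 2 × 3^3 × 11 × 13^2 = 100386.
Smallest N > 978 is LCM + 978 = 100386 + 978 = 101364.

101364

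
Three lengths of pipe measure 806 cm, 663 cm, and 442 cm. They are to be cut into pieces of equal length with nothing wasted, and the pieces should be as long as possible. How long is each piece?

13 cm

Each piece length must divide every original length, so the longest possible is gcd(806, 663, 442).
806 = 2 × 13 × 31
663 = 3 × 13 × 17
442 = 2 × 13 × 17
gcd(806, 663, 442) = 13.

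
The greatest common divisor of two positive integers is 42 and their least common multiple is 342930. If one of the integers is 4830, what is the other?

For two integers, gcd × lcm = product, so the other is (42 × 342930) / 4830 = 14403060 / 4830 = 2982.

2982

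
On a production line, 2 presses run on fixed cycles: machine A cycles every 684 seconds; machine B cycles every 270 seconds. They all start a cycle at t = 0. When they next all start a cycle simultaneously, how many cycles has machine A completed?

15 cycles

They are all back at their starting positions together after one LCM of the periods.
684 = 2^2 × 3^2 × 19
270 = 2 × 3^3 × 5
LCM(684, 270) = 2^2 × 3^3 × 5 × 19 = 10260.
Cycles for period 684: 10260 / 684 = 15.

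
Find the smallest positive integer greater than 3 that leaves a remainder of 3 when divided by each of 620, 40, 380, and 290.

683243

N − 3 must be a common multiple of 620, 40, 380, and 290.
620 = 2^2 × 5 × 31
40 = 2^3 × 5
380 = 2^2 × 5 × 19
290 = 2 × 5 × 29
LCM(620, 40, 380, 290) = 2^3 × 5 × 19 × 29 × 31 = 683240.
Smallest N > 3 is LCM + 3 = 683240 + 3 = 683243.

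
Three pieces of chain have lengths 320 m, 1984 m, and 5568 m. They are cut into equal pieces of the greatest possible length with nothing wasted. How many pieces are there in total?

123

Piece length = gcd(320, 1984, 5568).
320 = 2^6 × 5
1984 = 2^6 × 31
5568 = 2^6 × 3 × 29
gcd(320, 1984, 5568) = 2^6 = 64.
Total pieces = 320/64 + 1984/64 + 5568/64 = 5 + 31 + 87 = 123.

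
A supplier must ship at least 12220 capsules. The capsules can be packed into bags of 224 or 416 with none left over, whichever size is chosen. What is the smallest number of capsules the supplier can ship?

The number of capsules must be a common multiple of 224 and 416, so a multiple of their LCM.
224 = 2^5 × 7
416 = 2^5 × 13
LCM(224, 416) = 2^5 × 7 × 13 = 2912.
Smallest multiple of 2912 that is ≥ 12220: ⌈12220/2912⌉ × 2912 = 5 × 2912 = 14560.

14560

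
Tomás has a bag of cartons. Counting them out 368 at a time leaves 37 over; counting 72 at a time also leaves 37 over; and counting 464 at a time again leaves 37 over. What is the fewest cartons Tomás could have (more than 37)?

N − 37 must be a common multiple of 368, 72, and 464.
368 = 2^4 × 23
72 = 2^3 × 3^2
464 = 2^4 × 29
LCM(368, 72, 464) = 2^4 × 3^2 × 23 × 29 = 96048.
Smallest N > 37 is LCM + 37 = 96048 + 37 = 96085.

96085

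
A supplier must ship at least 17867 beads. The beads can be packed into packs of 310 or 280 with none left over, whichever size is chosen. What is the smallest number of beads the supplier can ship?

The number of beads must be a common multiple of 310 and 280, so a multiple of their LCM.
310 = 2 × 5 × 31
280 = 2^3 × 5 × 7
LCM(310, 280) = 2^3 × 5 × 7 × 31 = 8680.
Smallest multiple of 8680 that is ≥ 17867: ⌈17867/8680⌉ × 8680 = 3 × 8680 = 26040.

26040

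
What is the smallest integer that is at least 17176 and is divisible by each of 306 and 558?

The integer must be a common multiple of 306 and 558, so a multiple of their LCM.
306 = 2 × 3^2 × 17
558 = 2 × 3^2 × 31
LCM(306, 558) = 2 × 3^2 × 17 × 31 = 9486.
Smallest multiple of 9486 that is ≥ 17176: ⌈17176/9486⌉ × 9486 = 2 × 9486 = 18972.

18972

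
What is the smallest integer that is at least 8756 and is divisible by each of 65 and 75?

The integer must be a common multiple of 65 and 75, so a multiple of their LCM.
65 = 5 × 13
75 = 3 × 5^2
LCM(65, 75) = 3 × 5^2 × 13 = 975.
Smallest multiple of 975 that is ≥ 8756: ⌈8756/975⌉ × 975 = 9 × 975 = 8775.

8775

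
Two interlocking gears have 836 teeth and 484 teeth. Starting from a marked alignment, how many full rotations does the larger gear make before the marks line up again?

11 rotations

They are all back at their starting positions together after one LCM of the periods.
836 = 2^2 × 11 × 19
484 = 2^2 × 11^2
LCM(836, 484) = 2^2 × 11^2 × 19 = 9196.
Rotations for period 836: 9196 / 836 = 11.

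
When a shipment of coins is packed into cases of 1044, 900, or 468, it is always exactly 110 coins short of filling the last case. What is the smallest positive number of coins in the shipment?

Being 110 short of a full case of size k means N ≡ −110 (mod k), i.e. N + 110 is a multiple of each size.
1044 = 2^2 × 3^2 × 29
900 = 2^2 × 3^2 × 5^2
468 = 2^2 × 3^2 × 13
LCM(1044, 900, 468) = 2^2 × 3^2 × 5^2 × 13 × 29 = 339300.
Smallest positive N is 339300 − 110 = 339190.

339190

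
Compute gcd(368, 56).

8

368 = 2^4 × 23
56 = 2^3 × 7
gcd(368, 56) = 2^3 = 8.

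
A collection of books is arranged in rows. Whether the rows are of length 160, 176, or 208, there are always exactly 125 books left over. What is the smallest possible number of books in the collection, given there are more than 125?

23005

N − 125 must be a common multiple of 160, 176, and 208.
160 = 2^5 × 5
176 = 2^4 × 11
208 = 2^4 × 13
LCM(160, 176, 208) = 2^5 × 5 × 11 × 13 = 22880.
Smallest N > 125 is LCM + 125 = 22880 + 125 = 23005.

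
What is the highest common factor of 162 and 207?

9

162 = 2 × 3^4
207 = 3^2 × 23
gcd(162, 207) = 3^2 = 9.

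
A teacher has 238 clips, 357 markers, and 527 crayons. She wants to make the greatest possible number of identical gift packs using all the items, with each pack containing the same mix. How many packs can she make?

The pack count must divide each quantity, so the greatest is gcd(238, 357, 527).
238 = 2 × 7 × 17
357 = 3 × 7 × 17
527 = 17 × 31
gcd(238, 357, 527) = 17.

17 packs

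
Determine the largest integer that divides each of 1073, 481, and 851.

37

1073 = 29 × 37
481 = 13 × 37
851 = 23 × 37
gcd(1073, 481, 851) = 37.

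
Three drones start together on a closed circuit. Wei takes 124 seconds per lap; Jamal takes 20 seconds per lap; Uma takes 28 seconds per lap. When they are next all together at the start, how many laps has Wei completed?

All finish a whole number of cycles simultaneously at t = LCM of the periods.
124 = 2^2 × 31
20 = 2^2 × 5
28 = 2^2 × 7
LCM(124, 20, 28) = 2^2 × 5 × 7 × 31 = 4340.
Laps for period 124: 4340 / 124 = 35.

35 laps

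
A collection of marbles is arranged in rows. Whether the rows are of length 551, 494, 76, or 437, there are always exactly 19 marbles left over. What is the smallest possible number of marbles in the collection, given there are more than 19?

659015

N − 19 must be a common multiple of 551, 494, 76, and 437.
551 = 19 × 29
494 = 2 × 13 × 19
76 = 2^2 × 19
437 = 19 × 23
LCM(551, 494, 76, 437) = 2^2 × 13 × 19 × 23 × 29 = 658996.
Smallest N > 19 is LCM + 19 = 658996 + 19 = 659015.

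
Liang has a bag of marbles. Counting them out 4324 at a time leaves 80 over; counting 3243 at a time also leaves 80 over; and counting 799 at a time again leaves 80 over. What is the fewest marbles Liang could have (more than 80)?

220604

N − 80 must be a common multiple of 4324, 3243, and 799.
4324 = 2^2 × 23 × 47
3243 = 3 × 23 × 47
799 = 17 × 47
LCM(4324, 3243, 799) = 2^2 × 3 × 17 × 23 × 47 = 220524.
Smallest N > 80 is LCM + 80 = 220524 + 80 = 220604.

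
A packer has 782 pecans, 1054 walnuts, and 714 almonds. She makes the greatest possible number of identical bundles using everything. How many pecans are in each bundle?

Number of bundles = gcd(782, 1054, 714).
782 = 2 × 17 × 23
1054 = 2 × 17 × 31
714 = 2 × 3 × 7 × 17
gcd(782, 1054, 714) = 2 × 17 = 34.
pecans per bundle = 782 / 34 = 23.

23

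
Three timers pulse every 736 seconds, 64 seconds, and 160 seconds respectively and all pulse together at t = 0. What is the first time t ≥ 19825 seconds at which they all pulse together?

Joint pulses occur at multiples of LCM(736, 64, 160).
736 = 2^5 × 23
64 = 2^6
160 = 2^5 × 5
LCM(736, 64, 160) = 2^6 × 5 × 23 = 7360.
Smallest multiple of 7360 that is ≥ 19825: ⌈19825/7360⌉ × 7360 = 3 × 7360 = 22080.

22080 seconds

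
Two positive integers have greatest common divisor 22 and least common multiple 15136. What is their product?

332992

For any two positive integers, gcd × lcm = product = 22 × 15136 = 332992.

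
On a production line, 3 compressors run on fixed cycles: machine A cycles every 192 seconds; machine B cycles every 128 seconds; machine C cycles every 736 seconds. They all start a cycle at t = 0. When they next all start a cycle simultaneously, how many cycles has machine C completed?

12 cycles

The first common completion time is the LCM of the periods.
192 = 2^6 × 3
128 = 2^7
736 = 2^5 × 23
LCM(192, 128, 736) = 2^7 × 3 × 23 = 8832.
Cycles for period 736: 8832 / 736 = 12.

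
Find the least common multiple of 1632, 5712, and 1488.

1632 = 2^5 × 3 × 17
5712 = 2^4 × 3 × 7 × 17
1488 = 2^4 × 3 × 31
LCM(1632, 5712, 1488) = 2^5 × 3 × 7 × 17 × 31 = 354144.

354144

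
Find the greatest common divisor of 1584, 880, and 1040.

16

1584 = 2^4 × 3^2 × 11
880 = 2^4 × 5 × 11
1040 = 2^4 × 5 × 13
gcd(1584, 880, 1040) = 2^4 = 16.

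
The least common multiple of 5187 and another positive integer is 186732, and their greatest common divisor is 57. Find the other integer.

2052

gcd × lcm = product of the two integers, so the other integer is (57 × 186732) / 5187 = 2052.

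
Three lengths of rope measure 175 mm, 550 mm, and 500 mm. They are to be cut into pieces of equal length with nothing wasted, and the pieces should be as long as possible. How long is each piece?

Each piece length must divide every original length, so the longest possible is gcd(175, 550, 500).
175 = 5^2 × 7
550 = 2 × 5^2 × 11
500 = 2^2 × 5^3
gcd(175, 550, 500) = 5^2 = 25.

25 mm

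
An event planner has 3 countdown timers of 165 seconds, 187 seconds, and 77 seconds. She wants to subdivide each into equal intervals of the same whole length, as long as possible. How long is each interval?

11 seconds

The interval must divide each timer length; the longest such is the gcd.
165 = 3 × 5 × 11
187 = 11 × 17
77 = 7 × 11
gcd(165, 187, 77) = 11.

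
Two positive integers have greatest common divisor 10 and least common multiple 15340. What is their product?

153400

For any two positive integers, gcd × lcm = product = 10 × 15340 = 153400.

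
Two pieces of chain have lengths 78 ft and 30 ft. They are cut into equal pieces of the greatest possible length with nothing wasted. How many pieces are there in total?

Piece length = gcd(78, 30).
78 = 2 × 3 × 13
30 = 2 × 3 × 5
gcd(78, 30) = 2 × 3 = 6.
Total pieces = 78/6 + 30/6 = 13 + 5 = 18.

18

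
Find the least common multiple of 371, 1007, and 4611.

613263

371 = 7 × 53
1007 = 19 × 53
4611 = 3 × 29 × 53
LCM(371, 1007, 4611) = 3 × 7 × 19 × 29 × 53 = 613263.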